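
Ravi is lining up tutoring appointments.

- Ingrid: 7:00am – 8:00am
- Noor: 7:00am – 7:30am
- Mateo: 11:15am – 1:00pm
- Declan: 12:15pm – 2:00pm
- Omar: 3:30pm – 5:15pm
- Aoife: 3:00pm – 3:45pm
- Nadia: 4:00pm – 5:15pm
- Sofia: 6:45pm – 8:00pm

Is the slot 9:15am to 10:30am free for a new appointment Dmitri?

Yes — the slot is free

Ingrid: ends 8:00am at or before Dmitri starts 9:15am → clear.
Noor: ends 7:30am at or before Dmitri starts 9:15am → clear.
Mateo: starts 11:15am at or after Dmitri ends 10:30am → clear.
Declan: starts 12:15pm at or after Dmitri ends 10:30am → clear.
Aoife: starts 3:00pm at or after Dmitri ends 10:30am → clear.
Omar: starts 3:30pm at or after Dmitri ends 10:30am → clear.
Nadia: starts 4:00pm at or after Dmitri ends 10:30am → clear.
Sofia: starts 6:45pm at or after Dmitri ends 10:30am → clear.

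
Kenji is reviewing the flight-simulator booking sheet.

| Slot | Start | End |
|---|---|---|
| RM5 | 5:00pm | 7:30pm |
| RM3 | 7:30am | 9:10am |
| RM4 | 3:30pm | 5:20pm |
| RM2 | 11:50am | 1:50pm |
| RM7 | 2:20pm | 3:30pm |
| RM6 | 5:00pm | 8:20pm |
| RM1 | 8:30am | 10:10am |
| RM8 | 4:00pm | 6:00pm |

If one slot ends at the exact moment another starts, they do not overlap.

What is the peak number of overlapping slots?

4

Walk through starts and ends in time order (an end at T is processed before a start at T):
7:30am start RM3 → 1
8:30am start RM1 → 2
9:10am end RM3 → 1
10:10am end RM1 → 0
11:50am start RM2 → 1
1:50pm end RM2 → 0
2:20pm start RM7 → 1
3:30pm end RM7 → 0
3:30pm start RM4 → 1
4:00pm start RM8 → 2
5:00pm start RM5 → 3
5:00pm start RM6 → 4
5:20pm end RM4 → 3
6:00pm end RM8 → 2
7:30pm end RM5 → 1
8:20pm end RM6 → 0
Peak is 4, at 5:00pm (RM4, RM5, RM6, RM8).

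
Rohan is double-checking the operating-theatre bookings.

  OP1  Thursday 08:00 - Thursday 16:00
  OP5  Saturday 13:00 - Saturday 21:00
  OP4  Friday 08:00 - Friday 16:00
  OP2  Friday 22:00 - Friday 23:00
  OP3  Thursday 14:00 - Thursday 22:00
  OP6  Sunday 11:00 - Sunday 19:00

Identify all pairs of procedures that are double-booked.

OP1 & OP3

Sorted by start: OP1, OP3, OP4, OP2, OP5, OP6.
OP3 starts before OP1 ends → OP1 and OP3 overlap.
OP4 starts after OP1 ends — done with OP1.
OP4 starts after OP3 ends — done with OP3.
OP2 starts after OP4 ends — done with OP4.
OP5 starts after OP2 ends — done with OP2.
OP6 starts after OP5 ends.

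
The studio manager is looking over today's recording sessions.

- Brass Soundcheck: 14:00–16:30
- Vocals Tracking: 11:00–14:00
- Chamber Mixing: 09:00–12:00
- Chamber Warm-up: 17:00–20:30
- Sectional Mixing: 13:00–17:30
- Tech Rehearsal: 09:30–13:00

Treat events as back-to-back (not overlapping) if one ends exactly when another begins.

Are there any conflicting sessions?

Two intervals overlap when each starts before the other ends.
Sorted by start: Chamber Mixing, Tech Rehearsal, Vocals Tracking, Sectional Mixing, Brass Soundcheck, Chamber Warm-up.
Tech Rehearsal starts before Chamber Mixing ends → Chamber Mixing and Tech Rehearsal overlap.
That's a conflict, so the schedule is not conflict-free.

Yes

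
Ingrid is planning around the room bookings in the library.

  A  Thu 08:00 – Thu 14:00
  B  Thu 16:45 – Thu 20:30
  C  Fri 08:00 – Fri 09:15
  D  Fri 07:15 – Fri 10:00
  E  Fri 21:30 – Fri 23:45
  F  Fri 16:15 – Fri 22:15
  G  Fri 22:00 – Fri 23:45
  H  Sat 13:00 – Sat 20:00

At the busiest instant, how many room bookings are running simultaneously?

3

Walk through starts and ends in time order (an end at T is processed before a start at T):
Thu 08:00 start A → 1
Thu 14:00 end A → 0
Thu 16:45 start B → 1
Thu 20:30 end B → 0
Fri 07:15 start D → 1
Fri 08:00 start C → 2
Fri 09:15 end C → 1
Fri 10:00 end D → 0
Fri 16:15 start F → 1
Fri 21:30 start E → 2
Fri 22:00 start G → 3
Fri 22:15 end F → 2
Fri 23:45 end E → 1
Fri 23:45 end G → 0
Sat 13:00 start H → 1
Sat 20:00 end H → 0
Peak is 3, at Fri 22:00 (E, F, G).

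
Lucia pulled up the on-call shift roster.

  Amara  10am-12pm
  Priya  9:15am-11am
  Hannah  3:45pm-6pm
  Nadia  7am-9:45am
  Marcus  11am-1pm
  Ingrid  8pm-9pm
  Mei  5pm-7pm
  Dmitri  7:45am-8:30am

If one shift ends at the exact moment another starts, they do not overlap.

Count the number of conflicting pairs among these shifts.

5

Sorted by start: Nadia, Dmitri, Priya, Amara, Marcus, Hannah, Mei, Ingrid.
Dmitri starts before Nadia ends → Nadia and Dmitri overlap.
Priya starts before Nadia ends → Nadia and Priya overlap.
Amara starts after Nadia ends; Nadia is clear from here.
Priya starts after Dmitri ends; Dmitri is clear from here.
Amara starts before Priya ends → Priya and Amara overlap.
Marcus starts exactly when Priya ends (back-to-back, no overlap); Priya is clear from here.
Marcus starts before Amara ends → Amara and Marcus overlap.
Hannah starts after Amara ends; Amara is clear from here.
Hannah starts after Marcus ends; Marcus is clear from here.
Mei starts before Hannah ends → Hannah and Mei overlap.
Ingrid starts after Hannah ends.
Ingrid starts after Mei ends.
Overlapping pairs: Amara & Marcus, Amara & Priya, Dmitri & Nadia, Hannah & Mei, Nadia & Priya — 5 in total.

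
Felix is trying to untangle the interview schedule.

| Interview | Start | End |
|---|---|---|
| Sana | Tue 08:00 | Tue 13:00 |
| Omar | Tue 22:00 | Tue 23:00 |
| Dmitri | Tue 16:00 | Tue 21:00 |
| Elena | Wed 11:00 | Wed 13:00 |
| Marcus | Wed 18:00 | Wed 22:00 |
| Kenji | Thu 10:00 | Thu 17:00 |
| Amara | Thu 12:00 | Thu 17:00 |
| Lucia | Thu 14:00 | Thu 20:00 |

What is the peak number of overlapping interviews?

Sort all start/end points and keep a running count:
Tue 08:00 start Sana → 1
Tue 13:00 end Sana → 0
Tue 16:00 start Dmitri → 1
Tue 21:00 end Dmitri → 0
Tue 22:00 start Omar → 1
Tue 23:00 end Omar → 0
Wed 11:00 start Elena → 1
Wed 13:00 end Elena → 0
Wed 18:00 start Marcus → 1
Wed 22:00 end Marcus → 0
Thu 10:00 start Kenji → 1
Thu 12:00 start Amara → 2
Thu 14:00 start Lucia → 3
Thu 17:00 end Amara → 2
Thu 17:00 end Kenji → 1
Thu 20:00 end Lucia → 0
Peak is 3, at Thu 14:00 (Amara, Kenji, Lucia).

3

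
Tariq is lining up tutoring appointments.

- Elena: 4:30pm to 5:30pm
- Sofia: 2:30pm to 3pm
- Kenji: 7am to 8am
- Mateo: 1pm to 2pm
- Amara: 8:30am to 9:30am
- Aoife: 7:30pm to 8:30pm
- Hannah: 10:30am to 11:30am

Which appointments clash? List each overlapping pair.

no conflicts

Two intervals overlap when each starts before the other ends.
Sorted by start: Kenji, Amara, Hannah, Mateo, Sofia, Elena, Aoife.
Amara starts after Kenji ends; Kenji is clear from here.
Hannah starts after Amara ends; Amara is clear from here.
Mateo starts after Hannah ends; Hannah is clear from here.
Sofia starts after Mateo ends; Mateo is clear from here.
Elena starts after Sofia ends; Sofia is clear from here.
Aoife starts after Elena ends.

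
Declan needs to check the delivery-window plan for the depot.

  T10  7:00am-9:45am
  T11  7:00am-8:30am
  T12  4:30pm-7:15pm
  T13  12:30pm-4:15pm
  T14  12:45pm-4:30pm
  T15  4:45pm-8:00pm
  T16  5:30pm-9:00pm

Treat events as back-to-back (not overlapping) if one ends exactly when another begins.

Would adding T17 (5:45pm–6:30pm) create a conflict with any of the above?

Yes — it overlaps T12, T15, T16

T10: ends 9:45am at or before T17 starts 5:45pm → clear.
T11: ends 8:30am at or before T17 starts 5:45pm → clear.
T13: ends 4:15pm at or before T17 starts 5:45pm → clear.
T14: ends 4:30pm at or before T17 starts 5:45pm → clear.
T12: starts 4:30pm before T17 ends 6:30pm, and ends 7:15pm after T17 starts 5:45pm → overlap.
T15: starts 4:45pm before T17 ends 6:30pm, and ends 8:00pm after T17 starts 5:45pm → overlap.
T16: starts 5:30pm before T17 ends 6:30pm, and ends 9:00pm after T17 starts 5:45pm → overlap.
T17 overlaps T12, T15, T16.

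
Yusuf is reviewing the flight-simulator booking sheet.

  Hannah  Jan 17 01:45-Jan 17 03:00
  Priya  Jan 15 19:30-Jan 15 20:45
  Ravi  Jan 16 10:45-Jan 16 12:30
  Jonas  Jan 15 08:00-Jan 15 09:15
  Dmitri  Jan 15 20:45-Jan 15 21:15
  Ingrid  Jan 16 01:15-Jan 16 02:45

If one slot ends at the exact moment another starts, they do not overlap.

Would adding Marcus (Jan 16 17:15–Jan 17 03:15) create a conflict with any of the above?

Yes — it overlaps Hannah

Jonas: ends Jan 15 09:15 at or before Marcus starts Jan 16 17:15 → clear.
Priya: ends Jan 15 20:45 at or before Marcus starts Jan 16 17:15 → clear.
Dmitri: ends Jan 15 21:15 at or before Marcus starts Jan 16 17:15 → clear.
Ingrid: ends Jan 16 02:45 at or before Marcus starts Jan 16 17:15 → clear.
Ravi: ends Jan 16 12:30 at or before Marcus starts Jan 16 17:15 → clear.
Hannah: starts Jan 17 01:45 before Marcus ends Jan 17 03:15, and ends Jan 17 03:00 after Marcus starts Jan 16 17:15 → overlap.
Marcus overlaps Hannah.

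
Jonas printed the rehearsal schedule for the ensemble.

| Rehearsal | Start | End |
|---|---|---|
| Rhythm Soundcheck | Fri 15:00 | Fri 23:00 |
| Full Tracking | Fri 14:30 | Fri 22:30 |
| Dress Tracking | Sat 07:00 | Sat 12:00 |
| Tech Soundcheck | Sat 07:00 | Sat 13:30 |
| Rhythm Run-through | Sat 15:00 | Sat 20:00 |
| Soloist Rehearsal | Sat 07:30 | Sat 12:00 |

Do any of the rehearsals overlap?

Sorted by start: Full Tracking, Rhythm Soundcheck, Dress Tracking, Tech Soundcheck, Soloist Rehearsal, Rhythm Run-through.
Rhythm Soundcheck starts before Full Tracking ends → Full Tracking and Rhythm Soundcheck overlap.
That's a conflict, so the schedule is not conflict-free.

Yes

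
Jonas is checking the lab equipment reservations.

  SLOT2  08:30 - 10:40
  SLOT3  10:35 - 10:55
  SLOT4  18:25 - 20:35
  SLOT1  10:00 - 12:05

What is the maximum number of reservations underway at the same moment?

3

Sweep the timeline, counting +1 at each start and −1 at each end (ends before starts at a tie):
08:30 start SLOT2 → 1
10:00 start SLOT1 → 2
10:35 start SLOT3 → 3
10:40 end SLOT2 → 2
10:55 end SLOT3 → 1
12:05 end SLOT1 → 0
18:25 start SLOT4 → 1
20:35 end SLOT4 → 0
Peak is 3, at 10:35 (SLOT1, SLOT2, SLOT3).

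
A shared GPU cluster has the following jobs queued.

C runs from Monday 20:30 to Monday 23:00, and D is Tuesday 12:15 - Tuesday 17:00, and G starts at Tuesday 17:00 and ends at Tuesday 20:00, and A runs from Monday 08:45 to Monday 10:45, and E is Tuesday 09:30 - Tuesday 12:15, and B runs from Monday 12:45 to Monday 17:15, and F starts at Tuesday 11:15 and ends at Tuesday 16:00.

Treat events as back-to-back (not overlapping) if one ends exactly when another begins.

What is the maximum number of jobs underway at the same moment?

2

Walk through starts and ends in time order (an end at T is processed before a start at T):
Monday 08:45 start A → 1
Monday 10:45 end A → 0
Monday 12:45 start B → 1
Monday 17:15 end B → 0
Monday 20:30 start C → 1
Monday 23:00 end C → 0
Tuesday 09:30 start E → 1
Tuesday 11:15 start F → 2
Tuesday 12:15 end E → 1
Tuesday 12:15 start D → 2
Tuesday 16:00 end F → 1
Tuesday 17:00 end D → 0
Tuesday 17:00 start G → 1
Tuesday 20:00 end G → 0
Peak is 2, at Tuesday 11:15 (E, F).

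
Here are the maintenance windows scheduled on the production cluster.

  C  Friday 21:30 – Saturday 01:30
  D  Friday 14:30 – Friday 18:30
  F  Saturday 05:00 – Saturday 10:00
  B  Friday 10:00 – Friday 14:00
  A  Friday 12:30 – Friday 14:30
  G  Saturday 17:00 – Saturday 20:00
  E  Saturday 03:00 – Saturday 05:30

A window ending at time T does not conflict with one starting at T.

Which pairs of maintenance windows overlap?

A & B, E & F

Sorted by start: B, A, D, C, E, F, G.
A starts before B ends → B and A overlap.
D starts after B ends, so B has no further overlaps.
D starts exactly when A ends (back-to-back, no overlap), so A has no further overlaps.
C starts after D ends, so D has no further overlaps.
E starts after C ends, so C has no further overlaps.
F starts before E ends → E and F overlap.
G starts after E ends.
G starts after F ends.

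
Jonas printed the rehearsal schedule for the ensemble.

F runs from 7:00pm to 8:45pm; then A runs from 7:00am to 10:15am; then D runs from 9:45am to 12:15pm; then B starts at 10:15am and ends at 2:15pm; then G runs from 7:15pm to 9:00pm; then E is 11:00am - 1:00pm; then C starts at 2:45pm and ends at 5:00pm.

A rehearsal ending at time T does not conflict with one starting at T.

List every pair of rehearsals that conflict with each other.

Sorted by start: A, D, B, E, C, F, G.
D starts before A ends → A and D overlap.
B starts exactly when A ends (back-to-back, no overlap), so nothing later overlaps A either.
B starts before D ends → D and B overlap.
E starts before D ends → D and E overlap.
C starts after D ends, so nothing later overlaps D either.
E starts before B ends → B and E overlap.
C starts after B ends, so nothing later overlaps B either.
C starts after E ends, so nothing later overlaps E either.
F starts after C ends, so nothing later overlaps C either.
G starts before F ends → F and G overlap.

A & D, B & D, B & E, D & E, F & G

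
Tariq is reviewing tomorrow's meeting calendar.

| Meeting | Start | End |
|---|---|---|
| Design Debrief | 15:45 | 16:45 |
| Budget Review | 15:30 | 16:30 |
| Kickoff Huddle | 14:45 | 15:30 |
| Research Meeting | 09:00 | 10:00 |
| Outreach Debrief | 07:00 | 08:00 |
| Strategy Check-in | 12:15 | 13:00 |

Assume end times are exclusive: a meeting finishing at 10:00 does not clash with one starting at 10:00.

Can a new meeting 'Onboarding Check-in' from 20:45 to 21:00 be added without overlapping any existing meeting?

Yes — the slot is free

Outreach Debrief: ends 08:00 at or before Onboarding Check-in starts 20:45 → clear.
Research Meeting: ends 10:00 at or before Onboarding Check-in starts 20:45 → clear.
Strategy Check-in: ends 13:00 at or before Onboarding Check-in starts 20:45 → clear.
Kickoff Huddle: ends 15:30 at or before Onboarding Check-in starts 20:45 → clear.
Budget Review: ends 16:30 at or before Onboarding Check-in starts 20:45 → clear.
Design Debrief: ends 16:45 at or before Onboarding Check-in starts 20:45 → clear.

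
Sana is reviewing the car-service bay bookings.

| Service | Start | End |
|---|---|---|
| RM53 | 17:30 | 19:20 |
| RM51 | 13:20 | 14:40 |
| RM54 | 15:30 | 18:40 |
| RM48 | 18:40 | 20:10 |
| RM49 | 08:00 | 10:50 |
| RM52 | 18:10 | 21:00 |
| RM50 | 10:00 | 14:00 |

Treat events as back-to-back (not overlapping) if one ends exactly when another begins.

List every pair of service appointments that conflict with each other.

Two intervals overlap when each starts before the other ends.
Sorted by start: RM49, RM50, RM51, RM54, RM53, RM52, RM48.
RM50 starts before RM49 ends → RM49 and RM50 overlap.
RM51 starts after RM49 ends; RM49 is clear from here.
RM51 starts before RM50 ends → RM50 and RM51 overlap.
RM54 starts after RM50 ends; RM50 is clear from here.
RM54 starts after RM51 ends; RM51 is clear from here.
RM53 starts before RM54 ends → RM54 and RM53 overlap.
RM52 starts before RM54 ends → RM54 and RM52 overlap.
RM48 starts exactly when RM54 ends (back-to-back, no overlap).
RM52 starts before RM53 ends → RM53 and RM52 overlap.
RM48 starts before RM53 ends → RM53 and RM48 overlap.
RM48 starts before RM52 ends → RM52 and RM48 overlap.

RM48 & RM52, RM48 & RM53, RM49 & RM50, RM50 & RM51, RM52 & RM53, RM52 & RM54, RM53 & RM54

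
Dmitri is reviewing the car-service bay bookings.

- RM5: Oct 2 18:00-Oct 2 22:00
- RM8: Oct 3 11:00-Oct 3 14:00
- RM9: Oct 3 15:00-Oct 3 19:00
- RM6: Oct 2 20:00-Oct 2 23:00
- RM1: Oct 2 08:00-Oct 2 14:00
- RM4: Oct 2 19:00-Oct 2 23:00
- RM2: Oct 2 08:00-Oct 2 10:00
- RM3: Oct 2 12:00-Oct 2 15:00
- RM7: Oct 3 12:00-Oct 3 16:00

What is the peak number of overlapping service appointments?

Walk through starts and ends in time order (an end at T is processed before a start at T):
Oct 2 08:00 start RM1 → 1
Oct 2 08:00 start RM2 → 2
Oct 2 10:00 end RM2 → 1
Oct 2 12:00 start RM3 → 2
Oct 2 14:00 end RM1 → 1
Oct 2 15:00 end RM3 → 0
Oct 2 18:00 start RM5 → 1
Oct 2 19:00 start RM4 → 2
Oct 2 20:00 start RM6 → 3
Oct 2 22:00 end RM5 → 2
Oct 2 23:00 end RM4 → 1
Oct 2 23:00 end RM6 → 0
Oct 3 11:00 start RM8 → 1
Oct 3 12:00 start RM7 → 2
Oct 3 14:00 end RM8 → 1
Oct 3 15:00 start RM9 → 2
Oct 3 16:00 end RM7 → 1
Oct 3 19:00 end RM9 → 0
Peak is 3, at Oct 2 20:00 (RM4, RM5, RM6).

3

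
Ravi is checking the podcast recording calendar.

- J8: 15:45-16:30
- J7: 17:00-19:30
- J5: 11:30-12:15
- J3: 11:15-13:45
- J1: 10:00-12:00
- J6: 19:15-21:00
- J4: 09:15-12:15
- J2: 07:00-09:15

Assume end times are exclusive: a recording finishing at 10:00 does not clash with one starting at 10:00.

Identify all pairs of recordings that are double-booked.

Sorted by start: J2, J4, J1, J3, J5, J8, J7, J6.
J4 starts exactly when J2 ends (back-to-back, no overlap), so J2 has no further overlaps.
J1 starts before J4 ends → J4 and J1 overlap.
J3 starts before J4 ends → J4 and J3 overlap.
J5 starts before J4 ends → J4 and J5 overlap.
J8 starts after J4 ends, so J4 has no further overlaps.
J3 starts before J1 ends → J1 and J3 overlap.
J5 starts before J1 ends → J1 and J5 overlap.
J8 starts after J1 ends, so J1 has no further overlaps.
J5 starts before J3 ends → J3 and J5 overlap.
J8 starts after J3 ends, so J3 has no further overlaps.
J8 starts after J5 ends, so J5 has no further overlaps.
J7 starts after J8 ends, so J8 has no further overlaps.
J6 starts before J7 ends → J7 and J6 overlap.

J1 & J3, J1 & J4, J1 & J5, J3 & J4, J3 & J5, J4 & J5, J6 & J7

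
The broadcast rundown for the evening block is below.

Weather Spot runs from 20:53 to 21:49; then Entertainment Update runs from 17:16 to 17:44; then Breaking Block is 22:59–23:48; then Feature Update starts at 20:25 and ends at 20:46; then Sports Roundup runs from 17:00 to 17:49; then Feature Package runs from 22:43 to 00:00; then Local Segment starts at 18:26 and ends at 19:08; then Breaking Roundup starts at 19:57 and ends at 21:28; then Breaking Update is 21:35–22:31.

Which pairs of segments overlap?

Breaking Block & Feature Package, Breaking Roundup & Feature Update, Breaking Roundup & Weather Spot, Breaking Update & Weather Spot, Entertainment Update & Sports Roundup

Sorted by start: Sports Roundup, Entertainment Update, Local Segment, Breaking Roundup, Feature Update, Weather Spot, Breaking Update, Feature Package, Breaking Block.
Entertainment Update starts before Sports Roundup ends → Sports Roundup and Entertainment Update overlap.
Local Segment starts after Sports Roundup ends; Sports Roundup is clear from here.
Local Segment starts after Entertainment Update ends; Entertainment Update is clear from here.
Breaking Roundup starts after Local Segment ends; Local Segment is clear from here.
Feature Update starts before Breaking Roundup ends → Breaking Roundup and Feature Update overlap.
Weather Spot starts before Breaking Roundup ends → Breaking Roundup and Weather Spot overlap.
Breaking Update starts after Breaking Roundup ends; Breaking Roundup is clear from here.
Weather Spot starts after Feature Update ends; Feature Update is clear from here.
Breaking Update starts before Weather Spot ends → Weather Spot and Breaking Update overlap.
Feature Package starts after Weather Spot ends; Weather Spot is clear from here.
Feature Package starts after Breaking Update ends; Breaking Update is clear from here.
Breaking Block starts before Feature Package ends → Feature Package and Breaking Block overlap.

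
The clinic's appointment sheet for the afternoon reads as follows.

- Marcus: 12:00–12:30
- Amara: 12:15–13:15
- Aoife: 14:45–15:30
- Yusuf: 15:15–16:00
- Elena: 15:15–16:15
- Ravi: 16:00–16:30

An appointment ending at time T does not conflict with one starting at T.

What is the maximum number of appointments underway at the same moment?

Sort all start/end points and keep a running count:
12:00 start Marcus → 1
12:15 start Amara → 2
12:30 end Marcus → 1
13:15 end Amara → 0
14:45 start Aoife → 1
15:15 start Elena → 2
15:15 start Yusuf → 3
15:30 end Aoife → 2
16:00 end Yusuf → 1
16:00 start Ravi → 2
16:15 end Elena → 1
16:30 end Ravi → 0
Peak is 3, at 15:15 (Aoife, Elena, Yusuf).

3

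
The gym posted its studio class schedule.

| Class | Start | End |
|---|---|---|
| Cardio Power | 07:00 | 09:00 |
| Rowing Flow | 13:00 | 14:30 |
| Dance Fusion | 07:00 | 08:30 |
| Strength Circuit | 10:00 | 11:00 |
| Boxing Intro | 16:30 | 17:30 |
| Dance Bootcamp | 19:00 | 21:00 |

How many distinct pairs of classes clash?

1

Check each pair: they overlap iff neither finishes before the other starts.
Sorted by start: Dance Fusion, Cardio Power, Strength Circuit, Rowing Flow, Boxing Intro, Dance Bootcamp.
Cardio Power starts before Dance Fusion ends → Dance Fusion and Cardio Power overlap.
Strength Circuit starts after Dance Fusion ends, so Dance Fusion has no further overlaps.
Strength Circuit starts after Cardio Power ends, so Cardio Power has no further overlaps.
Rowing Flow starts after Strength Circuit ends, so Strength Circuit has no further overlaps.
Boxing Intro starts after Rowing Flow ends, so Rowing Flow has no further overlaps.
Dance Bootcamp starts after Boxing Intro ends.
Overlapping pairs: Cardio Power & Dance Fusion — 1 in total.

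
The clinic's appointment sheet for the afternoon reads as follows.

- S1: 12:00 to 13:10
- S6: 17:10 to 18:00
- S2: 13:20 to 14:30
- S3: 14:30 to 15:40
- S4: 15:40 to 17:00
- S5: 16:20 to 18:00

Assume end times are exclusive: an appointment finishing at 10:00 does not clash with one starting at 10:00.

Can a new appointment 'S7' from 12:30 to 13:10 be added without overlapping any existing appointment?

S1: starts 12:00 before S7 ends 13:10, and ends 13:10 after S7 starts 12:30 → overlap.
S2: starts 13:20 at or after S7 ends 13:10 → clear.
S3: starts 14:30 at or after S7 ends 13:10 → clear.
S4: starts 15:40 at or after S7 ends 13:10 → clear.
S5: starts 16:20 at or after S7 ends 13:10 → clear.
S6: starts 17:10 at or after S7 ends 13:10 → clear.
S7 overlaps S1.

No — it overlaps S1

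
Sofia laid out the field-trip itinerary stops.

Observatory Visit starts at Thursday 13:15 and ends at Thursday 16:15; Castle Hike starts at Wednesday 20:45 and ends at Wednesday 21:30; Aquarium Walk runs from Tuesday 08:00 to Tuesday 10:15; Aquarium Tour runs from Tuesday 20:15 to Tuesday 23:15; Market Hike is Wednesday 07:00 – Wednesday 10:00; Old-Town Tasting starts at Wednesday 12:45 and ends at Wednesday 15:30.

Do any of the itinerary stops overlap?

No

Sorted by start: Aquarium Walk, Aquarium Tour, Market Hike, Old-Town Tasting, Castle Hike, Observatory Visit.
Aquarium Tour starts after Aquarium Walk ends, so nothing later overlaps Aquarium Walk either.
Market Hike starts after Aquarium Tour ends, so nothing later overlaps Aquarium Tour either.
Old-Town Tasting starts after Market Hike ends, so nothing later overlaps Market Hike either.
Castle Hike starts after Old-Town Tasting ends, so nothing later overlaps Old-Town Tasting either.
Observatory Visit starts after Castle Hike ends.
Every pair is clear; the schedule has no overlaps.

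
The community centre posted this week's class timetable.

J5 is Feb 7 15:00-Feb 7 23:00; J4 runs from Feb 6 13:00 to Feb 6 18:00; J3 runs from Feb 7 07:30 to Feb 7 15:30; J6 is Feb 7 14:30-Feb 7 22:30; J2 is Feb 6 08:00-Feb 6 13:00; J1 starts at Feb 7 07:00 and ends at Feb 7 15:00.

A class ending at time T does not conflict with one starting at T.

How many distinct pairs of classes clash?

5

Sorted by start: J2, J4, J1, J3, J6, J5.
J4 starts exactly when J2 ends (back-to-back, no overlap) — done with J2.
J1 starts after J4 ends — done with J4.
J3 starts before J1 ends → J1 and J3 overlap.
J6 starts before J1 ends → J1 and J6 overlap.
J5 starts exactly when J1 ends (back-to-back, no overlap).
J6 starts before J3 ends → J3 and J6 overlap.
J5 starts before J3 ends → J3 and J5 overlap.
J5 starts before J6 ends → J6 and J5 overlap.
Overlapping pairs: J1 & J3, J1 & J6, J3 & J5, J3 & J6, J5 & J6 — 5 in total.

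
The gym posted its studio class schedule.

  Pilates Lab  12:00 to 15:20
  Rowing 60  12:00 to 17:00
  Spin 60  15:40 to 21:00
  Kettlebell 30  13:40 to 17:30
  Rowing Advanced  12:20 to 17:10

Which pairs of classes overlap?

Two intervals overlap when each starts before the other ends.
Sorted by start: Pilates Lab, Rowing 60, Rowing Advanced, Kettlebell 30, Spin 60.
Rowing 60 starts before Pilates Lab ends → Pilates Lab and Rowing 60 overlap.
Rowing Advanced starts before Pilates Lab ends → Pilates Lab and Rowing Advanced overlap.
Kettlebell 30 starts before Pilates Lab ends → Pilates Lab and Kettlebell 30 overlap.
Spin 60 starts after Pilates Lab ends.
Rowing Advanced starts before Rowing 60 ends → Rowing 60 and Rowing Advanced overlap.
Kettlebell 30 starts before Rowing 60 ends → Rowing 60 and Kettlebell 30 overlap.
Spin 60 starts before Rowing 60 ends → Rowing 60 and Spin 60 overlap.
Kettlebell 30 starts before Rowing Advanced ends → Rowing Advanced and Kettlebell 30 overlap.
Spin 60 starts before Rowing Advanced ends → Rowing Advanced and Spin 60 overlap.
Spin 60 starts before Kettlebell 30 ends → Kettlebell 30 and Spin 60 overlap.

Kettlebell 30 & Pilates Lab, Kettlebell 30 & Rowing 60, Kettlebell 30 & Rowing Advanced, Kettlebell 30 & Spin 60, Pilates Lab & Rowing 60, Pilates Lab & Rowing Advanced, Rowing 60 & Rowing Advanced, Rowing 60 & Spin 60, Rowing Advanced & Spin 60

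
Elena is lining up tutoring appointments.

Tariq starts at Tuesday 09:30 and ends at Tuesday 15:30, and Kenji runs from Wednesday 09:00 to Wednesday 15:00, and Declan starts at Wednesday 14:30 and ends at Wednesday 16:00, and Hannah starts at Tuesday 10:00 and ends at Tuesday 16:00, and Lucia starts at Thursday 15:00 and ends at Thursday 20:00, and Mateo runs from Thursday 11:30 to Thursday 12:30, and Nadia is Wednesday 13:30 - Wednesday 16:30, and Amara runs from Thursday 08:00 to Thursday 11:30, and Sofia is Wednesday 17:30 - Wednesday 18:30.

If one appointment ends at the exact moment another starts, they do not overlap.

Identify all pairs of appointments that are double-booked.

Declan & Kenji, Declan & Nadia, Hannah & Tariq, Kenji & Nadia

Check each pair: they overlap iff neither finishes before the other starts.
Sorted by start: Tariq, Hannah, Kenji, Nadia, Declan, Sofia, Amara, Mateo, Lucia.
Hannah starts before Tariq ends → Tariq and Hannah overlap.
Kenji starts after Tariq ends, so nothing later overlaps Tariq either.
Kenji starts after Hannah ends, so nothing later overlaps Hannah either.
Nadia starts before Kenji ends → Kenji and Nadia overlap.
Declan starts before Kenji ends → Kenji and Declan overlap.
Sofia starts after Kenji ends, so nothing later overlaps Kenji either.
Declan starts before Nadia ends → Nadia and Declan overlap.
Sofia starts after Nadia ends, so nothing later overlaps Nadia either.
Sofia starts after Declan ends, so nothing later overlaps Declan either.
Amara starts after Sofia ends, so nothing later overlaps Sofia either.
Mateo starts exactly when Amara ends (back-to-back, no overlap), so nothing later overlaps Amara either.
Lucia starts after Mateo ends.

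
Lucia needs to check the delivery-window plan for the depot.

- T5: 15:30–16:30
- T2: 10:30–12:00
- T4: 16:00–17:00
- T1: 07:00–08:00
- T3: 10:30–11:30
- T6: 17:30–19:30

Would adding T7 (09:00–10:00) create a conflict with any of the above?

No — it doesn't clash with anything

T1: ends 08:00 at or before T7 starts 09:00 → clear.
T2: starts 10:30 at or after T7 ends 10:00 → clear.
T3: starts 10:30 at or after T7 ends 10:00 → clear.
T5: starts 15:30 at or after T7 ends 10:00 → clear.
T4: starts 16:00 at or after T7 ends 10:00 → clear.
T6: starts 17:30 at or after T7 ends 10:00 → clear.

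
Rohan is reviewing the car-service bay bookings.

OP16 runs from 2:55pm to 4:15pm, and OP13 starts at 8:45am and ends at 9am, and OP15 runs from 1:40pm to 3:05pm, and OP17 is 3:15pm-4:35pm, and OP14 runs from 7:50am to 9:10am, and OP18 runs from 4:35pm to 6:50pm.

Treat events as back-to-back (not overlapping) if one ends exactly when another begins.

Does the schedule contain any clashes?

Yes

Check each pair: they overlap iff neither finishes before the other starts.
Sorted by start: OP14, OP13, OP15, OP16, OP17, OP18.
OP13 starts before OP14 ends → OP14 and OP13 overlap.
That's a conflict, so the schedule is not conflict-free.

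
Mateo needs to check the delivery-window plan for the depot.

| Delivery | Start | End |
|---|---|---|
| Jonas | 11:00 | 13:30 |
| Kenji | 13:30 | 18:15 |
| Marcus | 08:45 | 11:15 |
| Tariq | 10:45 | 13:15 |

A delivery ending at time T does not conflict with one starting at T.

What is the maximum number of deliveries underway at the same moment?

Walk through starts and ends in time order (an end at T is processed before a start at T):
08:45 start Marcus → 1
10:45 start Tariq → 2
11:00 start Jonas → 3
11:15 end Marcus → 2
13:15 end Tariq → 1
13:30 end Jonas → 0
13:30 start Kenji → 1
18:15 end Kenji → 0
Peak is 3, at 11:00 (Jonas, Marcus, Tariq).

3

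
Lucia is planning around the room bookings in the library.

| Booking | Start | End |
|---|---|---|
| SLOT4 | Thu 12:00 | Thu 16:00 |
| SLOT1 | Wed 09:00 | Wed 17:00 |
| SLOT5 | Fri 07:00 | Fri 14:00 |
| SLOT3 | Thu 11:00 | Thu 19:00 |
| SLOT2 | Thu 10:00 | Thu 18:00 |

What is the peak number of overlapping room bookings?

3

Walk through starts and ends in time order (an end at T is processed before a start at T):
Wed 09:00 start SLOT1 → 1
Wed 17:00 end SLOT1 → 0
Thu 10:00 start SLOT2 → 1
Thu 11:00 start SLOT3 → 2
Thu 12:00 start SLOT4 → 3
Thu 16:00 end SLOT4 → 2
Thu 18:00 end SLOT2 → 1
Thu 19:00 end SLOT3 → 0
Fri 07:00 start SLOT5 → 1
Fri 14:00 end SLOT5 → 0
Peak is 3, at Thu 12:00 (SLOT2, SLOT3, SLOT4).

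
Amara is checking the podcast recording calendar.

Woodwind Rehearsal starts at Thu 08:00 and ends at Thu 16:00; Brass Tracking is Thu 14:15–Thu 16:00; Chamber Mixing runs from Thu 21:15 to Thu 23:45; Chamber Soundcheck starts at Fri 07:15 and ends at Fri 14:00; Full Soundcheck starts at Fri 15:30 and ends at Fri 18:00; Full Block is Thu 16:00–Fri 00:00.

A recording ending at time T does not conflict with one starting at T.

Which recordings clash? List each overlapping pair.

Brass Tracking & Woodwind Rehearsal, Chamber Mixing & Full Block

Sorted by start: Woodwind Rehearsal, Brass Tracking, Full Block, Chamber Mixing, Chamber Soundcheck, Full Soundcheck.
Brass Tracking starts before Woodwind Rehearsal ends → Woodwind Rehearsal and Brass Tracking overlap.
Full Block starts exactly when Woodwind Rehearsal ends (back-to-back, no overlap) — done with Woodwind Rehearsal.
Full Block starts exactly when Brass Tracking ends (back-to-back, no overlap) — done with Brass Tracking.
Chamber Mixing starts before Full Block ends → Full Block and Chamber Mixing overlap.
Chamber Soundcheck starts after Full Block ends — done with Full Block.
Chamber Soundcheck starts after Chamber Mixing ends — done with Chamber Mixing.
Full Soundcheck starts after Chamber Soundcheck ends.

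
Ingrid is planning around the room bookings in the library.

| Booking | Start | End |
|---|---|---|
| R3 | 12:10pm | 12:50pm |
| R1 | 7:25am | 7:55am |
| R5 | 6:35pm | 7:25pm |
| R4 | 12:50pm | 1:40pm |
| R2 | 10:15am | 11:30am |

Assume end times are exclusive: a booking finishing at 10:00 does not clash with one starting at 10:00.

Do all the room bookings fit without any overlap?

Yes

Check each pair: they overlap iff neither finishes before the other starts.
Sorted by start: R1, R2, R3, R4, R5.
R2 starts after R1 ends — done with R1.
R3 starts after R2 ends — done with R2.
R4 starts exactly when R3 ends (back-to-back, no overlap) — done with R3.
R5 starts after R4 ends.
Every pair is clear; the schedule has no overlaps.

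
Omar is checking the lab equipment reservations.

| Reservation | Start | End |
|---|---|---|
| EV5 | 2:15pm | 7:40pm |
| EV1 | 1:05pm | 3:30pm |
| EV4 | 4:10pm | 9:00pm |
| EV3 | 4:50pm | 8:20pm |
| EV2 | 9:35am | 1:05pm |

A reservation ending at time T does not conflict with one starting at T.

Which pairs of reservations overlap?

Sorted by start: EV2, EV1, EV5, EV4, EV3.
EV1 starts exactly when EV2 ends (back-to-back, no overlap) — done with EV2.
EV5 starts before EV1 ends → EV1 and EV5 overlap.
EV4 starts after EV1 ends — done with EV1.
EV4 starts before EV5 ends → EV5 and EV4 overlap.
EV3 starts before EV5 ends → EV5 and EV3 overlap.
EV3 starts before EV4 ends → EV4 and EV3 overlap.

EV1 & EV5, EV3 & EV4, EV3 & EV5, EV4 & EV5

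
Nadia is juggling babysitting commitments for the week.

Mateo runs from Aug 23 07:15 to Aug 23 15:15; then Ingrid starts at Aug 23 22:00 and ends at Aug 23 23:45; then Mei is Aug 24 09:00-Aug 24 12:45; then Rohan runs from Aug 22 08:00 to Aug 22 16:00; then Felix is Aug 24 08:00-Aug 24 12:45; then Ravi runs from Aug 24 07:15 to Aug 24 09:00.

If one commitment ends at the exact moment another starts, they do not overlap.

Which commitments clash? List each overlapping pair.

Two intervals overlap when each starts before the other ends.
Sorted by start: Rohan, Mateo, Ingrid, Ravi, Felix, Mei.
Mateo starts after Rohan ends; Rohan is clear from here.
Ingrid starts after Mateo ends; Mateo is clear from here.
Ravi starts after Ingrid ends; Ingrid is clear from here.
Felix starts before Ravi ends → Ravi and Felix overlap.
Mei starts exactly when Ravi ends (back-to-back, no overlap).
Mei starts before Felix ends → Felix and Mei overlap.

Felix & Mei, Felix & Ravi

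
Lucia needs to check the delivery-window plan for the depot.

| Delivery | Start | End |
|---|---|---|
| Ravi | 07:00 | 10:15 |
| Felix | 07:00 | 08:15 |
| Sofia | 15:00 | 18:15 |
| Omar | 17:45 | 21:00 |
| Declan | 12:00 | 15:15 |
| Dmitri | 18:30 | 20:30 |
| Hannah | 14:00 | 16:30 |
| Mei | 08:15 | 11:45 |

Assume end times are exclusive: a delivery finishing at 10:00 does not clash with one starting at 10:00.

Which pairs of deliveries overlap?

Declan & Hannah, Declan & Sofia, Dmitri & Omar, Felix & Ravi, Hannah & Sofia, Mei & Ravi, Omar & Sofia

Sorted by start: Felix, Ravi, Mei, Declan, Hannah, Sofia, Omar, Dmitri.
Ravi starts before Felix ends → Felix and Ravi overlap.
Mei starts exactly when Felix ends (back-to-back, no overlap) — done with Felix.
Mei starts before Ravi ends → Ravi and Mei overlap.
Declan starts after Ravi ends — done with Ravi.
Declan starts after Mei ends — done with Mei.
Hannah starts before Declan ends → Declan and Hannah overlap.
Sofia starts before Declan ends → Declan and Sofia overlap.
Omar starts after Declan ends — done with Declan.
Sofia starts before Hannah ends → Hannah and Sofia overlap.
Omar starts after Hannah ends — done with Hannah.
Omar starts before Sofia ends → Sofia and Omar overlap.
Dmitri starts after Sofia ends.
Dmitri starts before Omar ends → Omar and Dmitri overlap.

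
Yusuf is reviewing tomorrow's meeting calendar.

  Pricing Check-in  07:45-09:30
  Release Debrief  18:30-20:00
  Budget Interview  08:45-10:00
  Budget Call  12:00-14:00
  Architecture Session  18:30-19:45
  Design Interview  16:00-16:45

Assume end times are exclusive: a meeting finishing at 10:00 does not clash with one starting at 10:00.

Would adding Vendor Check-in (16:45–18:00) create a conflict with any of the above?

No — it doesn't clash with anything

Pricing Check-in: ends 09:30 at or before Vendor Check-in starts 16:45 → clear.
Budget Interview: ends 10:00 at or before Vendor Check-in starts 16:45 → clear.
Budget Call: ends 14:00 at or before Vendor Check-in starts 16:45 → clear.
Design Interview: ends 16:45 at or before Vendor Check-in starts 16:45 → clear.
Architecture Session: starts 18:30 at or after Vendor Check-in ends 18:00 → clear.
Release Debrief: starts 18:30 at or after Vendor Check-in ends 18:00 → clear.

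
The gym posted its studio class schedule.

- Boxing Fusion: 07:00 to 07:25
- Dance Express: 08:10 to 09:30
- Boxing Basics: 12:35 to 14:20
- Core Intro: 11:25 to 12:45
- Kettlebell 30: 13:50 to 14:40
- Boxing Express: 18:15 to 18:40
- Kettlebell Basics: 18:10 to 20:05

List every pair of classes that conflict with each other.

Boxing Basics & Core Intro, Boxing Basics & Kettlebell 30, Boxing Express & Kettlebell Basics

Sorted by start: Boxing Fusion, Dance Express, Core Intro, Boxing Basics, Kettlebell 30, Kettlebell Basics, Boxing Express.
Dance Express starts after Boxing Fusion ends, so Boxing Fusion has no further overlaps.
Core Intro starts after Dance Express ends, so Dance Express has no further overlaps.
Boxing Basics starts before Core Intro ends → Core Intro and Boxing Basics overlap.
Kettlebell 30 starts after Core Intro ends, so Core Intro has no further overlaps.
Kettlebell 30 starts before Boxing Basics ends → Boxing Basics and Kettlebell 30 overlap.
Kettlebell Basics starts after Boxing Basics ends, so Boxing Basics has no further overlaps.
Kettlebell Basics starts after Kettlebell 30 ends, so Kettlebell 30 has no further overlaps.
Boxing Express starts before Kettlebell Basics ends → Kettlebell Basics and Boxing Express overlap.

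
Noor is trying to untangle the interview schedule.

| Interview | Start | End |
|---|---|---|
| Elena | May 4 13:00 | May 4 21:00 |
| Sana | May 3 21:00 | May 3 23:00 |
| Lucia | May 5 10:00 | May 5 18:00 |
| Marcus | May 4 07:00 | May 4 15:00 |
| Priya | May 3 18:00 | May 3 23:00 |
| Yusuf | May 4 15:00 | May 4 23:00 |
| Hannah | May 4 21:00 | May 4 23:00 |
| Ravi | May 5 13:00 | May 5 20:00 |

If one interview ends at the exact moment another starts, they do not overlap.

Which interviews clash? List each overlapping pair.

Sorted by start: Priya, Sana, Marcus, Elena, Yusuf, Hannah, Lucia, Ravi.
Sana starts before Priya ends → Priya and Sana overlap.
Marcus starts after Priya ends, so Priya has no further overlaps.
Marcus starts after Sana ends, so Sana has no further overlaps.
Elena starts before Marcus ends → Marcus and Elena overlap.
Yusuf starts exactly when Marcus ends (back-to-back, no overlap), so Marcus has no further overlaps.
Yusuf starts before Elena ends → Elena and Yusuf overlap.
Hannah starts exactly when Elena ends (back-to-back, no overlap), so Elena has no further overlaps.
Hannah starts before Yusuf ends → Yusuf and Hannah overlap.
Lucia starts after Yusuf ends, so Yusuf has no further overlaps.
Lucia starts after Hannah ends, so Hannah has no further overlaps.
Ravi starts before Lucia ends → Lucia and Ravi overlap.

Elena & Marcus, Elena & Yusuf, Hannah & Yusuf, Lucia & Ravi, Priya & Sana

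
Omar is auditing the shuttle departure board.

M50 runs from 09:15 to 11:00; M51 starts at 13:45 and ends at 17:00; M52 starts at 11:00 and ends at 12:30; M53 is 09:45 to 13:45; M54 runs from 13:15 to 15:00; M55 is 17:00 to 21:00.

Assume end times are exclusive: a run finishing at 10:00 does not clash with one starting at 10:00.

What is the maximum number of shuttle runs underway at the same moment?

2

Sort all start/end points and keep a running count:
09:15 start M50 → 1
09:45 start M53 → 2
11:00 end M50 → 1
11:00 start M52 → 2
12:30 end M52 → 1
13:15 start M54 → 2
13:45 end M53 → 1
13:45 start M51 → 2
15:00 end M54 → 1
17:00 end M51 → 0
17:00 start M55 → 1
21:00 end M55 → 0
Peak is 2, at 09:45 (M50, M53).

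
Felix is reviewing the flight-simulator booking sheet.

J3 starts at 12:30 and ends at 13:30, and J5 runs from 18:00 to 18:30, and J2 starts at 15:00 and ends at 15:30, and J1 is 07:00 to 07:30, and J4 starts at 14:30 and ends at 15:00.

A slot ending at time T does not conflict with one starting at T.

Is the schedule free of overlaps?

Yes

Sorted by start: J1, J3, J4, J2, J5.
J3 starts after J1 ends, so nothing later overlaps J1 either.
J4 starts after J3 ends, so nothing later overlaps J3 either.
J2 starts exactly when J4 ends (back-to-back, no overlap), so nothing later overlaps J4 either.
J5 starts after J2 ends.
Every pair is clear; the schedule has no overlaps.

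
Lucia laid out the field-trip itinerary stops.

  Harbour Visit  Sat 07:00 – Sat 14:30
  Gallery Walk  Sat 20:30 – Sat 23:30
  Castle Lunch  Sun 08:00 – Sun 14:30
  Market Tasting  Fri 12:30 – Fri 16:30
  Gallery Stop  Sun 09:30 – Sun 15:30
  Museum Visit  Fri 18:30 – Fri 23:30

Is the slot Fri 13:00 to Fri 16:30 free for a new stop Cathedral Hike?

Market Tasting: starts Fri 12:30 before Cathedral Hike ends Fri 16:30, and ends Fri 16:30 after Cathedral Hike starts Fri 13:00 → overlap.
Museum Visit: starts Fri 18:30 at or after Cathedral Hike ends Fri 16:30 → clear.
Harbour Visit: starts Sat 07:00 at or after Cathedral Hike ends Fri 16:30 → clear.
Gallery Walk: starts Sat 20:30 at or after Cathedral Hike ends Fri 16:30 → clear.
Castle Lunch: starts Sun 08:00 at or after Cathedral Hike ends Fri 16:30 → clear.
Gallery Stop: starts Sun 09:30 at or after Cathedral Hike ends Fri 16:30 → clear.
Cathedral Hike overlaps Market Tasting.

No — it overlaps Market Tasting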